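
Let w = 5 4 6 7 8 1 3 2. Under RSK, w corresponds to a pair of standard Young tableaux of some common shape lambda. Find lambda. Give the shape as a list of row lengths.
RSK row insertion gives P = [[1, 2, 7, 8], [3, 6], [4], [5]], which has shape [4, 2, 1, 1].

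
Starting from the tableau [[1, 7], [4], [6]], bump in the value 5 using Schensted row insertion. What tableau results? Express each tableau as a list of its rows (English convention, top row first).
In row 1, 5 replaces 7 (the leftmost entry greater than 5); 7 is bumped to row 2. 7 is appended to row 2. The new tableau is [[1, 5], [4, 7], [6]].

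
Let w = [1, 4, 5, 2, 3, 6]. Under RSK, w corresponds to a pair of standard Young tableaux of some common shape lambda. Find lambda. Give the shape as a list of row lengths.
Row-insert each entry into an empty tableau.

After inserting 1: P = [[1]].
After inserting 4: P = [[1, 4]].
After inserting 5: P = [[1, 4, 5]].
After inserting 2: P = [[1, 2, 5], [4]].
After inserting 3: P = [[1, 2, 3], [4, 5]].
After inserting 6: P = [[1, 2, 3, 6], [4, 5]].

The final insertion tableau P = [[1, 2, 3, 6], [4, 5]] has shape [4, 2].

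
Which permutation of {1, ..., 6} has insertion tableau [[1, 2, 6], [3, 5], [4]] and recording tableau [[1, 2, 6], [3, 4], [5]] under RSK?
4 5 1 3 2 6

Reverse the RSK construction: for i from n down to 1, find the cell of Q containing i, remove the entry at that cell from P, and reverse-bump it up through P; the value ejected from row 1 is w(i).

Step i=6: Q has 6 at row 1, column 3; remove that cell from P, ejecting 6. So w(6) = 6. P is now [[1, 2], [3, 5], [4]].
Step i=5: Q has 5 at row 3, column 1; remove 4 from row 3 of P and reverse-bump: 4 enters row 2 and ejects 3; 3 enters row 1 and ejects 2. So w(5) = 2. P is now [[1, 3], [4, 5]].
Step i=4: Q has 4 at row 2, column 2; remove 5 from row 2 of P and reverse-bump: 5 enters row 1 and ejects 3. So w(4) = 3. P is now [[1, 5], [4]].
Step i=3: Q has 3 at row 2, column 1; remove 4 from row 2 of P and reverse-bump: 4 enters row 1 and ejects 1. So w(3) = 1. P is now [[4, 5]].
Step i=2: Q has 2 at row 1, column 2; remove that cell from P, ejecting 5. So w(2) = 5. P is now [[4]].
Step i=1: Q has 1 at row 1, column 1; remove that cell from P, ejecting 4. So w(1) = 4. P is now [].

So w = 4 5 1 3 2 6.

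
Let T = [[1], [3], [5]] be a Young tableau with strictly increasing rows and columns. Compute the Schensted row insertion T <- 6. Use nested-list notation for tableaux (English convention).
6 is larger than every entry of row 1, so it is appended to row 1. The new tableau is [[1, 6], [3], [5]].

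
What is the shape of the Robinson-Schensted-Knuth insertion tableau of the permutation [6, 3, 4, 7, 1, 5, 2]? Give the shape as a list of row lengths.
Row-insert each entry into an empty tableau.

After inserting 6: P = [[6]].
After inserting 3: P = [[3], [6]].
After inserting 4: P = [[3, 4], [6]].
After inserting 7: P = [[3, 4, 7], [6]].
After inserting 1: P = [[1, 4, 7], [3], [6]].
After inserting 5: P = [[1, 4, 5], [3, 7], [6]].
After inserting 2: P = [[1, 2, 5], [3, 4], [6, 7]].

The final insertion tableau P = [[1, 2, 5], [3, 4], [6, 7]] has shape [3, 2, 2].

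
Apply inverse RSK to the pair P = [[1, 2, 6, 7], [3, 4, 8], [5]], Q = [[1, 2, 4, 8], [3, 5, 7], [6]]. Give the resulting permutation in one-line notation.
Reverse the RSK construction: for i from n down to 1, find the cell of Q containing i, remove the entry at that cell from P, and reverse-bump it up through P; the value ejected from row 1 is w(i).

Step i=8: Q has 8 at row 1, column 4; remove that cell from P, ejecting 7. So w(8) = 7. P is now [[1, 2, 6], [3, 4, 8], [5]].
Step i=7: Q has 7 at row 2, column 3; remove 8 from row 2 of P and reverse-bump: 8 enters row 1 and ejects 6. So w(7) = 6. P is now [[1, 2, 8], [3, 4], [5]].
Step i=6: Q has 6 at row 3, column 1; remove 5 from row 3 of P and reverse-bump: 5 enters row 2 and ejects 4; 4 enters row 1 and ejects 2. So w(6) = 2. P is now [[1, 4, 8], [3, 5]].
Step i=5: Q has 5 at row 2, column 2; remove 5 from row 2 of P and reverse-bump: 5 enters row 1 and ejects 4. So w(5) = 4. P is now [[1, 5, 8], [3]].
Step i=4: Q has 4 at row 1, column 3; remove that cell from P, ejecting 8. So w(4) = 8. P is now [[1, 5], [3]].
Step i=3: Q has 3 at row 2, column 1; remove 3 from row 2 of P and reverse-bump: 3 enters row 1 and ejects 1. So w(3) = 1. P is now [[3, 5]].
Step i=2: Q has 2 at row 1, column 2; remove that cell from P, ejecting 5. So w(2) = 5. P is now [[3]].
Step i=1: Q has 1 at row 1, column 1; remove that cell from P, ejecting 3. So w(1) = 3. P is now [].

So w = 3 5 1 8 4 2 6 7.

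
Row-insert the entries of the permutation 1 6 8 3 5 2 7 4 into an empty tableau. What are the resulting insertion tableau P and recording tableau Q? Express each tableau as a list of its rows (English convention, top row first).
Insert each entry of the permutation into P by Schensted row insertion, recording in Q the position of each new cell.

Insert 1: appended to row 1. P = [[1]], Q = [[1]].
Insert 6: appended to row 1. P = [[1, 6]], Q = [[1, 2]].
Insert 8: appended to row 1. P = [[1, 6, 8]], Q = [[1, 2, 3]].
Insert 3: 3 bumps 6 from row 1; 6 starts row 2. P = [[1, 3, 8], [6]], Q = [[1, 2, 3], [4]].
Insert 5: 5 bumps 8 from row 1; 8 appends to row 2. P = [[1, 3, 5], [6, 8]], Q = [[1, 2, 3], [4, 5]].
Insert 2: 2 bumps 3 from row 1; 3 bumps 6 from row 2; 6 starts row 3. P = [[1, 2, 5], [3, 8], [6]], Q = [[1, 2, 3], [4, 5], [6]].
Insert 7: appended to row 1. P = [[1, 2, 5, 7], [3, 8], [6]], Q = [[1, 2, 3, 7], [4, 5], [6]].
Insert 4: 4 bumps 5 from row 1; 5 bumps 8 from row 2; 8 appends to row 3. P = [[1, 2, 4, 7], [3, 5], [6, 8]], Q = [[1, 2, 3, 7], [4, 5], [6, 8]].

So P = [[1, 2, 4, 7], [3, 5], [6, 8]], Q = [[1, 2, 3, 7], [4, 5], [6, 8]].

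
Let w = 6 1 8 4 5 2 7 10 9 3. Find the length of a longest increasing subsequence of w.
5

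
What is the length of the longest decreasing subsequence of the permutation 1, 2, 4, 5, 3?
2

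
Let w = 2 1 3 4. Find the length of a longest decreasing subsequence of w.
2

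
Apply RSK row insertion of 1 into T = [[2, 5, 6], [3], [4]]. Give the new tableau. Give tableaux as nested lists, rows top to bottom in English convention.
[[1, 5, 6], [2], [3], [4]]

In row 1, 1 replaces 2 (the leftmost entry greater than 1); 2 is bumped to row 2. In row 2, 2 replaces 3 (the leftmost entry greater than 2); 3 is bumped to row 3. In row 3, 3 replaces 4 (the leftmost entry greater than 3); 4 is bumped to row 4. 4 starts a new row 4. The new tableau is [[1, 5, 6], [2], [3], [4]].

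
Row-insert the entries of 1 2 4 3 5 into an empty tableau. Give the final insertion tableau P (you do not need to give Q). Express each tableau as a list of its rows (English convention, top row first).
P = [[1, 2, 3, 5], [4]]

After inserting 1: P = [[1]].
After inserting 2: P = [[1, 2]].
After inserting 4: P = [[1, 2, 4]].
After inserting 3: P = [[1, 2, 3], [4]].
After inserting 5: P = [[1, 2, 3, 5], [4]].

So P = [[1, 2, 3, 5], [4]].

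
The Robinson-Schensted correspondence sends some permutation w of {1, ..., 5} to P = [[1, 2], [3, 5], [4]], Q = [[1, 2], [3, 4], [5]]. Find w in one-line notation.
4 5 1 3 2

Reverse the RSK construction: for i from n down to 1, find the cell of Q containing i, remove the entry at that cell from P, and reverse-bump it up through P; the value ejected from row 1 is w(i).

Step i=5: Q has 5 at row 3, column 1; remove 4 from row 3 of P and reverse-bump: 4 enters row 2 and ejects 3; 3 enters row 1 and ejects 2. So w(5) = 2. P is now [[1, 3], [4, 5]].
Step i=4: Q has 4 at row 2, column 2; remove 5 from row 2 of P and reverse-bump: 5 enters row 1 and ejects 3. So w(4) = 3. P is now [[1, 5], [4]].
Step i=3: Q has 3 at row 2, column 1; remove 4 from row 2 of P and reverse-bump: 4 enters row 1 and ejects 1. So w(3) = 1. P is now [[4, 5]].
Step i=2: Q has 2 at row 1, column 2; remove that cell from P, ejecting 5. So w(2) = 5. P is now [[4]].
Step i=1: Q has 1 at row 1, column 1; remove that cell from P, ejecting 4. So w(1) = 4. P is now [].

So w = 4 5 1 3 2.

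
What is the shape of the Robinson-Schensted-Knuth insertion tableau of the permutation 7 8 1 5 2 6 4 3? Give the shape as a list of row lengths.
Row-insert each entry into an empty tableau.

After inserting 7: P = [[7]].
After inserting 8: P = [[7, 8]].
After inserting 1: P = [[1, 8], [7]].
After inserting 5: P = [[1, 5], [7, 8]].
After inserting 2: P = [[1, 2], [5, 8], [7]].
After inserting 6: P = [[1, 2, 6], [5, 8], [7]].
After inserting 4: P = [[1, 2, 4], [5, 6], [7, 8]].
After inserting 3: P = [[1, 2, 3], [4, 6], [5, 8], [7]].

The final insertion tableau P = [[1, 2, 3], [4, 6], [5, 8], [7]] has shape [3, 2, 2, 1].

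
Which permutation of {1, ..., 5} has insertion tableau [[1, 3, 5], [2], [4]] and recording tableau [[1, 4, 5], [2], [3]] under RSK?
4 2 1 3 5

Reverse RSK: for i = n, n-1, ..., 1, locate i in Q, remove the corresponding corner cell from P, and reverse-bump its entry up through P; the value ejected from row 1 is w(i).

So w = 4 2 1 3 5.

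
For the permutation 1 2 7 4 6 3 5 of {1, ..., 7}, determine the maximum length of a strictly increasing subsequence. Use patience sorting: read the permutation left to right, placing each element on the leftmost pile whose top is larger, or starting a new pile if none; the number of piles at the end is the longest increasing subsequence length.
1: new pile. tops = [1]
2: new pile. tops = [1, 2]
7: new pile. tops = [1, 2, 7]
4: onto pile 3 (replacing 7). tops = [1, 2, 4]
6: new pile. tops = [1, 2, 4, 6]
3: onto pile 3 (replacing 4). tops = [1, 2, 3, 6]
5: onto pile 4 (replacing 6). tops = [1, 2, 3, 5]

4 piles, so the longest increasing subsequence has length 4.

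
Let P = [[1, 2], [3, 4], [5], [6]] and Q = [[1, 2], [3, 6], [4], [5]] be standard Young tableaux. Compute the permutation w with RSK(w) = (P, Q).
Reverse RSK: for i = n, n-1, ..., 1, locate i in Q, remove the corresponding corner cell from P, and reverse-bump its entry up through P; the value ejected from row 1 is w(i).

So w = 3 6 5 4 1 2.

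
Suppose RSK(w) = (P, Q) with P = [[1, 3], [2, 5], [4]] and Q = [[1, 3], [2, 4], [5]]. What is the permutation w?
Reverse the RSK construction: for i from n down to 1, find the cell of Q containing i, remove the entry at that cell from P, and reverse-bump it up through P; the value ejected from row 1 is w(i).

Step i=5: Q has 5 at row 3, column 1; remove 4 from row 3 of P and reverse-bump: 4 enters row 2 and ejects 2; 2 enters row 1 and ejects 1. So w(5) = 1. P is now [[2, 3], [4, 5]].
Step i=4: Q has 4 at row 2, column 2; remove 5 from row 2 of P and reverse-bump: 5 enters row 1 and ejects 3. So w(4) = 3. P is now [[2, 5], [4]].
Step i=3: Q has 3 at row 1, column 2; remove that cell from P, ejecting 5. So w(3) = 5. P is now [[2], [4]].
Step i=2: Q has 2 at row 2, column 1; remove 4 from row 2 of P and reverse-bump: 4 enters row 1 and ejects 2. So w(2) = 2. P is now [[4]].
Step i=1: Q has 1 at row 1, column 1; remove that cell from P, ejecting 4. So w(1) = 4. P is now [].

So w = 4 2 5 3 1.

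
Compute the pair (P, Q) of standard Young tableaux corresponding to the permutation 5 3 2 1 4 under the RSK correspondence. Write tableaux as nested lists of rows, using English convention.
Insert each entry of the permutation into P by Schensted row insertion, recording in Q the position of each new cell.

Insert 5: appended to row 1. P = [[5]], Q = [[1]].
Insert 3: 3 bumps 5 from row 1; 5 starts row 2. P = [[3], [5]], Q = [[1], [2]].
Insert 2: 2 bumps 3 from row 1; 3 bumps 5 from row 2; 5 starts row 3. P = [[2], [3], [5]], Q = [[1], [2], [3]].
Insert 1: 1 bumps 2 from row 1; 2 bumps 3 from row 2; 3 bumps 5 from row 3; 5 starts row 4. P = [[1], [2], [3], [5]], Q = [[1], [2], [3], [4]].
Insert 4: appended to row 1. P = [[1, 4], [2], [3], [5]], Q = [[1, 5], [2], [3], [4]].

So P = [[1, 4], [2], [3], [5]], Q = [[1, 5], [2], [3], [4]].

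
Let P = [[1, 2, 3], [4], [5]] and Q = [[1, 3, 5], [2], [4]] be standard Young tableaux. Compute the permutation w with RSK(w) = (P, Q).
Reverse RSK: for i = n, n-1, ..., 1, locate i in Q, remove the corresponding corner cell from P, and reverse-bump its entry up through P; the value ejected from row 1 is w(i).

So w = 5 1 4 2 3.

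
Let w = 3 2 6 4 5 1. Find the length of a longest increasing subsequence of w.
3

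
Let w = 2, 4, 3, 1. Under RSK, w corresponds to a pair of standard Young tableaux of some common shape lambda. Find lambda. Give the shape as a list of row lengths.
[2, 1, 1]

Row-insert each entry into an empty tableau.

After inserting 2: P = [[2]].
After inserting 4: P = [[2, 4]].
After inserting 3: P = [[2, 3], [4]].
After inserting 1: P = [[1, 3], [2], [4]].

The final insertion tableau P = [[1, 3], [2], [4]] has shape [2, 1, 1].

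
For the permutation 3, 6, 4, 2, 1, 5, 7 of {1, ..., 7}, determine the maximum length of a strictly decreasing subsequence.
4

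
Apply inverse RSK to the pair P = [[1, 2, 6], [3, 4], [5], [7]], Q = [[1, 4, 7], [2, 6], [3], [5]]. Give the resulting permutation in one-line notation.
7 5 3 4 1 2 6

Reverse the RSK construction: for i from n down to 1, find the cell of Q containing i, remove the entry at that cell from P, and reverse-bump it up through P; the value ejected from row 1 is w(i).

Step i=7: Q has 7 at row 1, column 3; remove that cell from P, ejecting 6. So w(7) = 6. P is now [[1, 2], [3, 4], [5], [7]].
Step i=6: Q has 6 at row 2, column 2; remove 4 from row 2 of P and reverse-bump: 4 enters row 1 and ejects 2. So w(6) = 2. P is now [[1, 4], [3], [5], [7]].
Step i=5: Q has 5 at row 4, column 1; remove 7 from row 4 of P and reverse-bump: 7 enters row 3 and ejects 5; 5 enters row 2 and ejects 3; 3 enters row 1 and ejects 1. So w(5) = 1. P is now [[3, 4], [5], [7]].
Step i=4: Q has 4 at row 1, column 2; remove that cell from P, ejecting 4. So w(4) = 4. P is now [[3], [5], [7]].
Step i=3: Q has 3 at row 3, column 1; remove 7 from row 3 of P and reverse-bump: 7 enters row 2 and ejects 5; 5 enters row 1 and ejects 3. So w(3) = 3. P is now [[5], [7]].
Step i=2: Q has 2 at row 2, column 1; remove 7 from row 2 of P and reverse-bump: 7 enters row 1 and ejects 5. So w(2) = 5. P is now [[7]].
Step i=1: Q has 1 at row 1, column 1; remove that cell from P, ejecting 7. So w(1) = 7. P is now [].

So w = 7 5 3 4 1 2 6.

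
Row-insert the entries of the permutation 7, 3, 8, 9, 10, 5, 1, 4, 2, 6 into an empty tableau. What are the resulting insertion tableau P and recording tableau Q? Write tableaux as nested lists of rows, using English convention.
Insert each entry of the permutation into P by Schensted row insertion, recording in Q the position of each new cell.

Insert 7: appended to row 1. P = [[7]].
Insert 3: 3 bumps 7 from row 1; 7 starts row 2. P = [[3], [7]].
Insert 8: appended to row 1. P = [[3, 8], [7]].
Insert 9: appended to row 1. P = [[3, 8, 9], [7]].
Insert 10: appended to row 1. P = [[3, 8, 9, 10], [7]].
Insert 5: 5 bumps 8 from row 1; 8 appends to row 2. P = [[3, 5, 9, 10], [7, 8]].
Insert 1: 1 bumps 3 from row 1; 3 bumps 7 from row 2; 7 starts row 3. P = [[1, 5, 9, 10], [3, 8], [7]].
Insert 4: 4 bumps 5 from row 1; 5 bumps 8 from row 2; 8 appends to row 3. P = [[1, 4, 9, 10], [3, 5], [7, 8]].
Insert 2: 2 bumps 4 from row 1; 4 bumps 5 from row 2; 5 bumps 7 from row 3; 7 starts row 4. P = [[1, 2, 9, 10], [3, 4], [5, 8], [7]].
Insert 6: 6 bumps 9 from row 1; 9 appends to row 2. P = [[1, 2, 6, 10], [3, 4, 9], [5, 8], [7]].

So P = [[1, 2, 6, 10], [3, 4, 9], [5, 8], [7]], Q = [[1, 3, 4, 5], [2, 6, 10], [7, 8], [9]].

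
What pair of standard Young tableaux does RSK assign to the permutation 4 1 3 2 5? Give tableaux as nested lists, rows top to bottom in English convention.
Insert each entry of the permutation into P by Schensted row insertion, recording in Q the position of each new cell.

Insert 4: appended to row 1. P = [[4]], Q = [[1]].
Insert 1: 1 bumps 4 from row 1; 4 starts row 2. P = [[1], [4]], Q = [[1], [2]].
Insert 3: appended to row 1. P = [[1, 3], [4]], Q = [[1, 3], [2]].
Insert 2: 2 bumps 3 from row 1; 3 bumps 4 from row 2; 4 starts row 3. P = [[1, 2], [3], [4]], Q = [[1, 3], [2], [4]].
Insert 5: appended to row 1. P = [[1, 2, 5], [3], [4]], Q = [[1, 3, 5], [2], [4]].

So P = [[1, 2, 5], [3], [4]], Q = [[1, 3, 5], [2], [4]].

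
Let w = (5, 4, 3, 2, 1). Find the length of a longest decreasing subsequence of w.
5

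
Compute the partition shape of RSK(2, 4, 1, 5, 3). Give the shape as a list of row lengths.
[3, 2]

Row-insert each entry into an empty tableau.

After inserting 2: P = [[2]].
After inserting 4: P = [[2, 4]].
After inserting 1: P = [[1, 4], [2]].
After inserting 5: P = [[1, 4, 5], [2]].
After inserting 3: P = [[1, 3, 5], [2, 4]].

The final insertion tableau P = [[1, 3, 5], [2, 4]] has shape [3, 2].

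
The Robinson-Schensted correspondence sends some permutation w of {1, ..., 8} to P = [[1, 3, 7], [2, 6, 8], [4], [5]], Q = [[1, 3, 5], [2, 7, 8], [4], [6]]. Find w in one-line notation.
Reverse the RSK construction: for i from n down to 1, find the cell of Q containing i, remove the entry at that cell from P, and reverse-bump it up through P; the value ejected from row 1 is w(i).

Step i=8: Q has 8 at row 2, column 3; remove 8 from row 2 of P and reverse-bump: 8 enters row 1 and ejects 7. So w(8) = 7. P is now [[1, 3, 8], [2, 6], [4], [5]].
Step i=7: Q has 7 at row 2, column 2; remove 6 from row 2 of P and reverse-bump: 6 enters row 1 and ejects 3. So w(7) = 3. P is now [[1, 6, 8], [2], [4], [5]].
Step i=6: Q has 6 at row 4, column 1; remove 5 from row 4 of P and reverse-bump: 5 enters row 3 and ejects 4; 4 enters row 2 and ejects 2; 2 enters row 1 and ejects 1. So w(6) = 1. P is now [[2, 6, 8], [4], [5]].
Step i=5: Q has 5 at row 1, column 3; remove that cell from P, ejecting 8. So w(5) = 8. P is now [[2, 6], [4], [5]].
Step i=4: Q has 4 at row 3, column 1; remove 5 from row 3 of P and reverse-bump: 5 enters row 2 and ejects 4; 4 enters row 1 and ejects 2. So w(4) = 2. P is now [[4, 6], [5]].
Step i=3: Q has 3 at row 1, column 2; remove that cell from P, ejecting 6. So w(3) = 6. P is now [[4], [5]].
Step i=2: Q has 2 at row 2, column 1; remove 5 from row 2 of P and reverse-bump: 5 enters row 1 and ejects 4. So w(2) = 4. P is now [[5]].
Step i=1: Q has 1 at row 1, column 1; remove that cell from P, ejecting 5. So w(1) = 5. P is now [].

So w = 5 4 6 2 8 1 3 7.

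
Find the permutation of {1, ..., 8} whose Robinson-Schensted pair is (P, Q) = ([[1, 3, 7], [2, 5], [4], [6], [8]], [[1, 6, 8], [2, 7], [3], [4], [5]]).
Reverse the RSK construction: for i from n down to 1, find the cell of Q containing i, remove the entry at that cell from P, and reverse-bump it up through P; the value ejected from row 1 is w(i).

Step i=8: Q has 8 at row 1, column 3; remove that cell from P, ejecting 7. So w(8) = 7. P is now [[1, 3], [2, 5], [4], [6], [8]].
Step i=7: Q has 7 at row 2, column 2; remove 5 from row 2 of P and reverse-bump: 5 enters row 1 and ejects 3. So w(7) = 3. P is now [[1, 5], [2], [4], [6], [8]].
Step i=6: Q has 6 at row 1, column 2; remove that cell from P, ejecting 5. So w(6) = 5. P is now [[1], [2], [4], [6], [8]].
Step i=5: Q has 5 at row 5, column 1; remove 8 from row 5 of P and reverse-bump: 8 enters row 4 and ejects 6; 6 enters row 3 and ejects 4; 4 enters row 2 and ejects 2; 2 enters row 1 and ejects 1. So w(5) = 1. P is now [[2], [4], [6], [8]].
Step i=4: Q has 4 at row 4, column 1; remove 8 from row 4 of P and reverse-bump: 8 enters row 3 and ejects 6; 6 enters row 2 and ejects 4; 4 enters row 1 and ejects 2. So w(4) = 2. P is now [[4], [6], [8]].
Step i=3: Q has 3 at row 3, column 1; remove 8 from row 3 of P and reverse-bump: 8 enters row 2 and ejects 6; 6 enters row 1 and ejects 4. So w(3) = 4. P is now [[6], [8]].
Step i=2: Q has 2 at row 2, column 1; remove 8 from row 2 of P and reverse-bump: 8 enters row 1 and ejects 6. So w(2) = 6. P is now [[8]].
Step i=1: Q has 1 at row 1, column 1; remove that cell from P, ejecting 8. So w(1) = 8. P is now [].

So w = 8 6 4 2 1 5 3 7.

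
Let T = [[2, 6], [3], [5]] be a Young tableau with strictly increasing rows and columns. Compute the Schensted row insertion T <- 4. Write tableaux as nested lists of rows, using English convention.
[[2, 4], [3, 6], [5]]

In row 1, 4 replaces 6 (the leftmost entry greater than 4); 6 is bumped to row 2. 6 is appended to row 2. The new tableau is [[2, 4], [3, 6], [5]].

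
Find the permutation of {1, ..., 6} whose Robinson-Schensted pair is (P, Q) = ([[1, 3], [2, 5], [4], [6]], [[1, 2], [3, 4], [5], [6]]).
4 6 2 5 3 1

Reverse the RSK construction: for i from n down to 1, find the cell of Q containing i, remove the entry at that cell from P, and reverse-bump it up through P; the value ejected from row 1 is w(i).

Step i=6: Q has 6 at row 4, column 1; remove 6 from row 4 of P and reverse-bump: 6 enters row 3 and ejects 4; 4 enters row 2 and ejects 2; 2 enters row 1 and ejects 1. So w(6) = 1. P is now [[2, 3], [4, 5], [6]].
Step i=5: Q has 5 at row 3, column 1; remove 6 from row 3 of P and reverse-bump: 6 enters row 2 and ejects 5; 5 enters row 1 and ejects 3. So w(5) = 3. P is now [[2, 5], [4, 6]].
Step i=4: Q has 4 at row 2, column 2; remove 6 from row 2 of P and reverse-bump: 6 enters row 1 and ejects 5. So w(4) = 5. P is now [[2, 6], [4]].
Step i=3: Q has 3 at row 2, column 1; remove 4 from row 2 of P and reverse-bump: 4 enters row 1 and ejects 2. So w(3) = 2. P is now [[4, 6]].
Step i=2: Q has 2 at row 1, column 2; remove that cell from P, ejecting 6. So w(2) = 6. P is now [[4]].
Step i=1: Q has 1 at row 1, column 1; remove that cell from P, ejecting 4. So w(1) = 4. P is now [].

So w = 4 6 2 5 3 1.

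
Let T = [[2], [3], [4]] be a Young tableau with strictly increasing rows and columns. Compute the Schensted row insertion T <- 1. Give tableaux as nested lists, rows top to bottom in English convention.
[[1], [2], [3], [4]]

In row 1, 1 replaces 2 (the leftmost entry greater than 1); 2 is bumped to row 2. In row 2, 2 replaces 3 (the leftmost entry greater than 2); 3 is bumped to row 3. In row 3, 3 replaces 4 (the leftmost entry greater than 3); 4 is bumped to row 4. 4 starts a new row 4. The new tableau is [[1], [2], [3], [4]].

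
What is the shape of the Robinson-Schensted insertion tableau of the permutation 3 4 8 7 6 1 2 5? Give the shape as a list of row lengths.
[3, 3, 1, 1]

Row-insert each entry into an empty tableau.

After inserting 3: P = [[3]].
After inserting 4: P = [[3, 4]].
After inserting 8: P = [[3, 4, 8]].
After inserting 7: P = [[3, 4, 7], [8]].
After inserting 6: P = [[3, 4, 6], [7], [8]].
After inserting 1: P = [[1, 4, 6], [3], [7], [8]].
After inserting 2: P = [[1, 2, 6], [3, 4], [7], [8]].
After inserting 5: P = [[1, 2, 5], [3, 4, 6], [7], [8]].

The final insertion tableau P = [[1, 2, 5], [3, 4, 6], [7], [8]] has shape [3, 3, 1, 1].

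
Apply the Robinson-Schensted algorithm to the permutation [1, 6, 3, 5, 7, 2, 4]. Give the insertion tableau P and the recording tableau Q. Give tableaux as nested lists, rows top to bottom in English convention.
P = [[1, 2, 4, 7], [3, 5], [6]], Q = [[1, 2, 4, 5], [3, 7], [6]]

Insert each entry of the permutation into P by Schensted row insertion, recording in Q the position of each new cell.

Insert 1: appended to row 1. P = [[1]], Q = [[1]].
Insert 6: appended to row 1. P = [[1, 6]], Q = [[1, 2]].
Insert 3: 3 bumps 6 from row 1; 6 starts row 2. P = [[1, 3], [6]], Q = [[1, 2], [3]].
Insert 5: appended to row 1. P = [[1, 3, 5], [6]], Q = [[1, 2, 4], [3]].
Insert 7: appended to row 1. P = [[1, 3, 5, 7], [6]], Q = [[1, 2, 4, 5], [3]].
Insert 2: 2 bumps 3 from row 1; 3 bumps 6 from row 2; 6 starts row 3. P = [[1, 2, 5, 7], [3], [6]], Q = [[1, 2, 4, 5], [3], [6]].
Insert 4: 4 bumps 5 from row 1; 5 appends to row 2. P = [[1, 2, 4, 7], [3, 5], [6]], Q = [[1, 2, 4, 5], [3, 7], [6]].

So P = [[1, 2, 4, 7], [3, 5], [6]], Q = [[1, 2, 4, 5], [3, 7], [6]].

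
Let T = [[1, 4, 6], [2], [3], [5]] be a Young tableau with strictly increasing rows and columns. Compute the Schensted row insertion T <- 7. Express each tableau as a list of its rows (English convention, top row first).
7 is larger than every entry of row 1, so it is appended to row 1. The new tableau is [[1, 4, 6, 7], [2], [3], [5]].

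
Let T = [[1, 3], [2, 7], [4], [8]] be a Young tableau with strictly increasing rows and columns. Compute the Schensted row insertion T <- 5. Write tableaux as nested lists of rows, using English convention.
5 is larger than every entry of row 1, so it is appended to row 1. The new tableau is [[1, 3, 5], [2, 7], [4], [8]].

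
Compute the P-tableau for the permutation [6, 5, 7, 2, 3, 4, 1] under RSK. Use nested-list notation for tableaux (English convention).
P = [[1, 3, 4], [2, 7], [5], [6]]

Insert 6: appended to row 1. P = [[6]].
Insert 5: 5 bumps 6 from row 1; 6 starts row 2. P = [[5], [6]].
Insert 7: appended to row 1. P = [[5, 7], [6]].
Insert 2: 2 bumps 5 from row 1; 5 bumps 6 from row 2; 6 starts row 3. P = [[2, 7], [5], [6]].
Insert 3: 3 bumps 7 from row 1; 7 appends to row 2. P = [[2, 3], [5, 7], [6]].
Insert 4: appended to row 1. P = [[2, 3, 4], [5, 7], [6]].
Insert 1: 1 bumps 2 from row 1; 2 bumps 5 from row 2; 5 bumps 6 from row 3; 6 starts row 4. P = [[1, 3, 4], [2, 7], [5], [6]].

So P = [[1, 3, 4], [2, 7], [5], [6]].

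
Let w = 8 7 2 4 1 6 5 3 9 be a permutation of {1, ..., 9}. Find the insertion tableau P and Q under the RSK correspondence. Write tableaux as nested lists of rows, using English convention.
Insert each entry of the permutation into P by Schensted row insertion, recording in Q the position of each new cell.

Insert 8: appended to row 1. P = [[8]], Q = [[1]].
Insert 7: 7 bumps 8 from row 1; 8 starts row 2. P = [[7], [8]], Q = [[1], [2]].
Insert 2: 2 bumps 7 from row 1; 7 bumps 8 from row 2; 8 starts row 3. P = [[2], [7], [8]], Q = [[1], [2], [3]].
Insert 4: appended to row 1. P = [[2, 4], [7], [8]], Q = [[1, 4], [2], [3]].
Insert 1: 1 bumps 2 from row 1; 2 bumps 7 from row 2; 7 bumps 8 from row 3; 8 starts row 4. P = [[1, 4], [2], [7], [8]], Q = [[1, 4], [2], [3], [5]].
Insert 6: appended to row 1. P = [[1, 4, 6], [2], [7], [8]], Q = [[1, 4, 6], [2], [3], [5]].
Insert 5: 5 bumps 6 from row 1; 6 appends to row 2. P = [[1, 4, 5], [2, 6], [7], [8]], Q = [[1, 4, 6], [2, 7], [3], [5]].
Insert 3: 3 bumps 4 from row 1; 4 bumps 6 from row 2; 6 bumps 7 from row 3; 7 bumps 8 from row 4; 8 starts row 5. P = [[1, 3, 5], [2, 4], [6], [7], [8]], Q = [[1, 4, 6], [2, 7], [3], [5], [8]].
Insert 9: appended to row 1. P = [[1, 3, 5, 9], [2, 4], [6], [7], [8]], Q = [[1, 4, 6, 9], [2, 7], [3], [5], [8]].

So P = [[1, 3, 5, 9], [2, 4], [6], [7], [8]], Q = [[1, 4, 6, 9], [2, 7], [3], [5], [8]].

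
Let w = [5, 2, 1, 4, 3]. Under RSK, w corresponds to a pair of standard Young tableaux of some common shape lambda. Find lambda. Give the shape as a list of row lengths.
[2, 2, 1]

Row-insert each entry into an empty tableau.

After inserting 5: P = [[5]].
After inserting 2: P = [[2], [5]].
After inserting 1: P = [[1], [2], [5]].
After inserting 4: P = [[1, 4], [2], [5]].
After inserting 3: P = [[1, 3], [2, 4], [5]].

The final insertion tableau P = [[1, 3], [2, 4], [5]] has shape [2, 2, 1].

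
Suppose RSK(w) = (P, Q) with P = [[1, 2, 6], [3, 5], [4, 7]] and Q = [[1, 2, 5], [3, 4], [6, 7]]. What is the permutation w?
Reverse the RSK construction: for i from n down to 1, find the cell of Q containing i, remove the entry at that cell from P, and reverse-bump it up through P; the value ejected from row 1 is w(i).

Step i=7: Q has 7 at row 3, column 2; remove 7 from row 3 of P and reverse-bump: 7 enters row 2 and ejects 5; 5 enters row 1 and ejects 2. So w(7) = 2. P is now [[1, 5, 6], [3, 7], [4]].
Step i=6: Q has 6 at row 3, column 1; remove 4 from row 3 of P and reverse-bump: 4 enters row 2 and ejects 3; 3 enters row 1 and ejects 1. So w(6) = 1. P is now [[3, 5, 6], [4, 7]].
Step i=5: Q has 5 at row 1, column 3; remove that cell from P, ejecting 6. So w(5) = 6. P is now [[3, 5], [4, 7]].
Step i=4: Q has 4 at row 2, column 2; remove 7 from row 2 of P and reverse-bump: 7 enters row 1 and ejects 5. So w(4) = 5. P is now [[3, 7], [4]].
Step i=3: Q has 3 at row 2, column 1; remove 4 from row 2 of P and reverse-bump: 4 enters row 1 and ejects 3. So w(3) = 3. P is now [[4, 7]].
Step i=2: Q has 2 at row 1, column 2; remove that cell from P, ejecting 7. So w(2) = 7. P is now [[4]].
Step i=1: Q has 1 at row 1, column 1; remove that cell from P, ejecting 4. So w(1) = 4. P is now [].

So w = 4 7 3 5 6 1 2.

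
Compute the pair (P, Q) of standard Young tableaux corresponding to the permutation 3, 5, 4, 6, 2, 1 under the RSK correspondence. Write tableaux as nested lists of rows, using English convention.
P = [[1, 4, 6], [2], [3], [5]], Q = [[1, 2, 4], [3], [5], [6]]

Insert each entry of the permutation into P by Schensted row insertion, recording in Q the position of each new cell.

Insert 3: appended to row 1. P = [[3]].
Insert 5: appended to row 1. P = [[3, 5]].
Insert 4: 4 bumps 5 from row 1; 5 starts row 2. P = [[3, 4], [5]].
Insert 6: appended to row 1. P = [[3, 4, 6], [5]].
Insert 2: 2 bumps 3 from row 1; 3 bumps 5 from row 2; 5 starts row 3. P = [[2, 4, 6], [3], [5]].
Insert 1: 1 bumps 2 from row 1; 2 bumps 3 from row 2; 3 bumps 5 from row 3; 5 starts row 4. P = [[1, 4, 6], [2], [3], [5]].

So P = [[1, 4, 6], [2], [3], [5]], Q = [[1, 2, 4], [3], [5], [6]].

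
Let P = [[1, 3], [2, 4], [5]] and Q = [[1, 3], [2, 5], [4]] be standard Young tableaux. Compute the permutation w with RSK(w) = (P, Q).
Reverse the RSK construction: for i from n down to 1, find the cell of Q containing i, remove the entry at that cell from P, and reverse-bump it up through P; the value ejected from row 1 is w(i).

Step i=5: Q has 5 at row 2, column 2; remove 4 from row 2 of P and reverse-bump: 4 enters row 1 and ejects 3. So w(5) = 3. P is now [[1, 4], [2], [5]].
Step i=4: Q has 4 at row 3, column 1; remove 5 from row 3 of P and reverse-bump: 5 enters row 2 and ejects 2; 2 enters row 1 and ejects 1. So w(4) = 1. P is now [[2, 4], [5]].
Step i=3: Q has 3 at row 1, column 2; remove that cell from P, ejecting 4. So w(3) = 4. P is now [[2], [5]].
Step i=2: Q has 2 at row 2, column 1; remove 5 from row 2 of P and reverse-bump: 5 enters row 1 and ejects 2. So w(2) = 2. P is now [[5]].
Step i=1: Q has 1 at row 1, column 1; remove that cell from P, ejecting 5. So w(1) = 5. P is now [].

So w = 5 2 4 1 3.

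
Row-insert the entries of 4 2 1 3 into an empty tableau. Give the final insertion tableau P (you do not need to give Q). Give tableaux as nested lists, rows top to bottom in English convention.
Insert 4: appended to row 1. P = [[4]].
Insert 2: 2 bumps 4 from row 1; 4 starts row 2. P = [[2], [4]].
Insert 1: 1 bumps 2 from row 1; 2 bumps 4 from row 2; 4 starts row 3. P = [[1], [2], [4]].
Insert 3: appended to row 1. P = [[1, 3], [2], [4]].

So P = [[1, 3], [2], [4]].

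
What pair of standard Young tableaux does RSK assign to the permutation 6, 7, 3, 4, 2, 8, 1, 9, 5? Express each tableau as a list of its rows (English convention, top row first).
P = [[1, 4, 5, 9], [2, 7, 8], [3], [6]], Q = [[1, 2, 6, 8], [3, 4, 9], [5], [7]]

Insert each entry of the permutation into P by Schensted row insertion, recording in Q the position of each new cell.

Insert 6: appended to row 1. P = [[6]], Q = [[1]].
Insert 7: appended to row 1. P = [[6, 7]], Q = [[1, 2]].
Insert 3: 3 bumps 6 from row 1; 6 starts row 2. P = [[3, 7], [6]], Q = [[1, 2], [3]].
Insert 4: 4 bumps 7 from row 1; 7 appends to row 2. P = [[3, 4], [6, 7]], Q = [[1, 2], [3, 4]].
Insert 2: 2 bumps 3 from row 1; 3 bumps 6 from row 2; 6 starts row 3. P = [[2, 4], [3, 7], [6]], Q = [[1, 2], [3, 4], [5]].
Insert 8: appended to row 1. P = [[2, 4, 8], [3, 7], [6]], Q = [[1, 2, 6], [3, 4], [5]].
Insert 1: 1 bumps 2 from row 1; 2 bumps 3 from row 2; 3 bumps 6 from row 3; 6 starts row 4. P = [[1, 4, 8], [2, 7], [3], [6]], Q = [[1, 2, 6], [3, 4], [5], [7]].
Insert 9: appended to row 1. P = [[1, 4, 8, 9], [2, 7], [3], [6]], Q = [[1, 2, 6, 8], [3, 4], [5], [7]].
Insert 5: 5 bumps 8 from row 1; 8 appends to row 2. P = [[1, 4, 5, 9], [2, 7, 8], [3], [6]], Q = [[1, 2, 6, 8], [3, 4, 9], [5], [7]].

So P = [[1, 4, 5, 9], [2, 7, 8], [3], [6]], Q = [[1, 2, 6, 8], [3, 4, 9], [5], [7]].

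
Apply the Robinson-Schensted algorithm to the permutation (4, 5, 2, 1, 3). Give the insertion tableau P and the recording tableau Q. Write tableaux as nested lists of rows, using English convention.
P = [[1, 3], [2, 5], [4]], Q = [[1, 2], [3, 5], [4]]

Insert each entry of the permutation into P by Schensted row insertion, recording in Q the position of each new cell.

Insert 4: appended to row 1. P = [[4]], Q = [[1]].
Insert 5: appended to row 1. P = [[4, 5]], Q = [[1, 2]].
Insert 2: 2 bumps 4 from row 1; 4 starts row 2. P = [[2, 5], [4]], Q = [[1, 2], [3]].
Insert 1: 1 bumps 2 from row 1; 2 bumps 4 from row 2; 4 starts row 3. P = [[1, 5], [2], [4]], Q = [[1, 2], [3], [4]].
Insert 3: 3 bumps 5 from row 1; 5 appends to row 2. P = [[1, 3], [2, 5], [4]], Q = [[1, 2], [3, 5], [4]].

So P = [[1, 3], [2, 5], [4]], Q = [[1, 2], [3, 5], [4]].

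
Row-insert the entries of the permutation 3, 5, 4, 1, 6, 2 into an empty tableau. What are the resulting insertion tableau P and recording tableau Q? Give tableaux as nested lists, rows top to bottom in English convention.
Insert each entry of the permutation into P by Schensted row insertion, recording in Q the position of each new cell.

After inserting 3: P = [[3]].
After inserting 5: P = [[3, 5]].
After inserting 4: P = [[3, 4], [5]].
After inserting 1: P = [[1, 4], [3], [5]].
After inserting 6: P = [[1, 4, 6], [3], [5]].
After inserting 2: P = [[1, 2, 6], [3, 4], [5]].

So P = [[1, 2, 6], [3, 4], [5]], Q = [[1, 2, 5], [3, 6], [4]].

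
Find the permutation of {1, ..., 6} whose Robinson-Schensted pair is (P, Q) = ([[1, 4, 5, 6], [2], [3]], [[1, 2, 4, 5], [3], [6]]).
3 4 2 5 6 1

Reverse the RSK construction: for i from n down to 1, find the cell of Q containing i, remove the entry at that cell from P, and reverse-bump it up through P; the value ejected from row 1 is w(i).

Step i=6: Q has 6 at row 3, column 1; remove 3 from row 3 of P and reverse-bump: 3 enters row 2 and ejects 2; 2 enters row 1 and ejects 1. So w(6) = 1. P is now [[2, 4, 5, 6], [3]].
Step i=5: Q has 5 at row 1, column 4; remove that cell from P, ejecting 6. So w(5) = 6. P is now [[2, 4, 5], [3]].
Step i=4: Q has 4 at row 1, column 3; remove that cell from P, ejecting 5. So w(4) = 5. P is now [[2, 4], [3]].
Step i=3: Q has 3 at row 2, column 1; remove 3 from row 2 of P and reverse-bump: 3 enters row 1 and ejects 2. So w(3) = 2. P is now [[3, 4]].
Step i=2: Q has 2 at row 1, column 2; remove that cell from P, ejecting 4. So w(2) = 4. P is now [[3]].
Step i=1: Q has 1 at row 1, column 1; remove that cell from P, ejecting 3. So w(1) = 3. P is now [].

So w = 3 4 2 5 6 1.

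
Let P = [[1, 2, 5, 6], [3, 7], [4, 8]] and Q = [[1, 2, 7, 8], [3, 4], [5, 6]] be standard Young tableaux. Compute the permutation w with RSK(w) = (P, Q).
4 8 3 7 1 2 5 6

Reverse RSK: for i = n, n-1, ..., 1, locate i in Q, remove the corresponding corner cell from P, and reverse-bump its entry up through P; the value ejected from row 1 is w(i).

So w = 4 8 3 7 1 2 5 6.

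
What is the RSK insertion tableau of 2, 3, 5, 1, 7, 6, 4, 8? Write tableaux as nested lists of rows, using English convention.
P = [[1, 3, 4, 6, 8], [2, 5], [7]]

After inserting 2: P = [[2]].
After inserting 3: P = [[2, 3]].
After inserting 5: P = [[2, 3, 5]].
After inserting 1: P = [[1, 3, 5], [2]].
After inserting 7: P = [[1, 3, 5, 7], [2]].
After inserting 6: P = [[1, 3, 5, 6], [2, 7]].
After inserting 4: P = [[1, 3, 4, 6], [2, 5], [7]].
After inserting 8: P = [[1, 3, 4, 6, 8], [2, 5], [7]].

So P = [[1, 3, 4, 6, 8], [2, 5], [7]].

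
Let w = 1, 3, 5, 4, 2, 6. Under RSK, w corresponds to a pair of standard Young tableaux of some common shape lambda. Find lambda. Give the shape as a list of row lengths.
[4, 1, 1]

Row-insert each entry into an empty tableau.

After inserting 1: P = [[1]].
After inserting 3: P = [[1, 3]].
After inserting 5: P = [[1, 3, 5]].
After inserting 4: P = [[1, 3, 4], [5]].
After inserting 2: P = [[1, 2, 4], [3], [5]].
After inserting 6: P = [[1, 2, 4, 6], [3], [5]].

The final insertion tableau P = [[1, 2, 4, 6], [3], [5]] has shape [4, 1, 1].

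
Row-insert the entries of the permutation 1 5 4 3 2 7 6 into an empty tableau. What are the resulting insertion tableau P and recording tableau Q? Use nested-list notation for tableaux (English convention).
Insert each entry of the permutation into P by Schensted row insertion, recording in Q the position of each new cell.

Insert 1: appended to row 1. P = [[1]].
Insert 5: appended to row 1. P = [[1, 5]].
Insert 4: 4 bumps 5 from row 1; 5 starts row 2. P = [[1, 4], [5]].
Insert 3: 3 bumps 4 from row 1; 4 bumps 5 from row 2; 5 starts row 3. P = [[1, 3], [4], [5]].
Insert 2: 2 bumps 3 from row 1; 3 bumps 4 from row 2; 4 bumps 5 from row 3; 5 starts row 4. P = [[1, 2], [3], [4], [5]].
Insert 7: appended to row 1. P = [[1, 2, 7], [3], [4], [5]].
Insert 6: 6 bumps 7 from row 1; 7 appends to row 2. P = [[1, 2, 6], [3, 7], [4], [5]].

So P = [[1, 2, 6], [3, 7], [4], [5]], Q = [[1, 2, 6], [3, 7], [4], [5]].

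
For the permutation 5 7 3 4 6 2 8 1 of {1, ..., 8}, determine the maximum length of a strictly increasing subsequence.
4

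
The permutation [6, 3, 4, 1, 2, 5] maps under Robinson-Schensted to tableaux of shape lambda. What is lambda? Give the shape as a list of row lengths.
[3, 2, 1]

Row-insert each entry into an empty tableau.

After inserting 6: P = [[6]].
After inserting 3: P = [[3], [6]].
After inserting 4: P = [[3, 4], [6]].
After inserting 1: P = [[1, 4], [3], [6]].
After inserting 2: P = [[1, 2], [3, 4], [6]].
After inserting 5: P = [[1, 2, 5], [3, 4], [6]].

The final insertion tableau P = [[1, 2, 5], [3, 4], [6]] has shape [3, 2, 1].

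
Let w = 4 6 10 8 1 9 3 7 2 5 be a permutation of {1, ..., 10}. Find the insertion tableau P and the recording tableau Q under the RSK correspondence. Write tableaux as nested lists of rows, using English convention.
Insert each entry of the permutation into P by Schensted row insertion, recording in Q the position of each new cell.

Insert 4: appended to row 1. P = [[4]].
Insert 6: appended to row 1. P = [[4, 6]].
Insert 10: appended to row 1. P = [[4, 6, 10]].
Insert 8: 8 bumps 10 from row 1; 10 starts row 2. P = [[4, 6, 8], [10]].
Insert 1: 1 bumps 4 from row 1; 4 bumps 10 from row 2; 10 starts row 3. P = [[1, 6, 8], [4], [10]].
Insert 9: appended to row 1. P = [[1, 6, 8, 9], [4], [10]].
Insert 3: 3 bumps 6 from row 1; 6 appends to row 2. P = [[1, 3, 8, 9], [4, 6], [10]].
Insert 7: 7 bumps 8 from row 1; 8 appends to row 2. P = [[1, 3, 7, 9], [4, 6, 8], [10]].
Insert 2: 2 bumps 3 from row 1; 3 bumps 4 from row 2; 4 bumps 10 from row 3; 10 starts row 4. P = [[1, 2, 7, 9], [3, 6, 8], [4], [10]].
Insert 5: 5 bumps 7 from row 1; 7 bumps 8 from row 2; 8 appends to row 3. P = [[1, 2, 5, 9], [3, 6, 7], [4, 8], [10]].

So P = [[1, 2, 5, 9], [3, 6, 7], [4, 8], [10]], Q = [[1, 2, 3, 6], [4, 7, 8], [5, 10], [9]].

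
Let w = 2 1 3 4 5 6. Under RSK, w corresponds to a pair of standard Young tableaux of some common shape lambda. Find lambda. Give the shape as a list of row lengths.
Row-insert each entry into an empty tableau.

After inserting 2: P = [[2]].
After inserting 1: P = [[1], [2]].
After inserting 3: P = [[1, 3], [2]].
After inserting 4: P = [[1, 3, 4], [2]].
After inserting 5: P = [[1, 3, 4, 5], [2]].
After inserting 6: P = [[1, 3, 4, 5, 6], [2]].

The final insertion tableau P = [[1, 3, 4, 5, 6], [2]] has shape [5, 1].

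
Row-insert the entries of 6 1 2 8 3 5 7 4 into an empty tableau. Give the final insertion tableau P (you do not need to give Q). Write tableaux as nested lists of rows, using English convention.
Insert 6: appended to row 1. P = [[6]].
Insert 1: 1 bumps 6 from row 1; 6 starts row 2. P = [[1], [6]].
Insert 2: appended to row 1. P = [[1, 2], [6]].
Insert 8: appended to row 1. P = [[1, 2, 8], [6]].
Insert 3: 3 bumps 8 from row 1; 8 appends to row 2. P = [[1, 2, 3], [6, 8]].
Insert 5: appended to row 1. P = [[1, 2, 3, 5], [6, 8]].
Insert 7: appended to row 1. P = [[1, 2, 3, 5, 7], [6, 8]].
Insert 4: 4 bumps 5 from row 1; 5 bumps 6 from row 2; 6 starts row 3. P = [[1, 2, 3, 4, 7], [5, 8], [6]].

So P = [[1, 2, 3, 4, 7], [5, 8], [6]].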